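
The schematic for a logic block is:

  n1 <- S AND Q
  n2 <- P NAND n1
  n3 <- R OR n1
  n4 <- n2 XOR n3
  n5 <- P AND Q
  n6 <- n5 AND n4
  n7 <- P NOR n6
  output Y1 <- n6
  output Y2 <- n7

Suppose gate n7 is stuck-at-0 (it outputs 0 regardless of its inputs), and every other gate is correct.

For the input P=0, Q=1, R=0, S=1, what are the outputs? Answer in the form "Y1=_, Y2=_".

Propagate with n7 forced: n1=1, n2=1, n3=1, n4=0, n5=0, n6=0, n7=0 [stuck-at-0].
So the outputs are Y1=0, Y2=0. (Without the fault they would be Y1=0, Y2=1.)

Y1=0, Y2=0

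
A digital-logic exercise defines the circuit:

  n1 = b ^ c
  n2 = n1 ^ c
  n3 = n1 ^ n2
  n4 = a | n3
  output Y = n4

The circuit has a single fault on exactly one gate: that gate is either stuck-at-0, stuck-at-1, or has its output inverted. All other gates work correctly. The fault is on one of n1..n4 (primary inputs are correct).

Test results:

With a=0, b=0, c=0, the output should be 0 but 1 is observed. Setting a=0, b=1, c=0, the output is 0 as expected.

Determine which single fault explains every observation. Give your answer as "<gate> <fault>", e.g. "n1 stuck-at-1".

Fault-free values for test 1 (a=0, b=0, c=0): n1=0, n2=0, n3=0, n4=0, giving Y=0. Observed 1.
Test 1: faults giving observed 1 are {n2 stuck-at-1, n2 inverted output, n3 stuck-at-1, n3 inverted output, n4 stuck-at-1, n4 inverted output}.
Test 2 (a=0, b=1, c=0): fault-free n1=1, n2=1, n3=0, n4=0 → 0; observed 0. Eliminates n2 inverted output, n3 stuck-at-1, n3 inverted output, n4 stuck-at-1, n4 inverted output.
Only n2 stuck-at-1 is consistent with every test.

n2 stuck-at-1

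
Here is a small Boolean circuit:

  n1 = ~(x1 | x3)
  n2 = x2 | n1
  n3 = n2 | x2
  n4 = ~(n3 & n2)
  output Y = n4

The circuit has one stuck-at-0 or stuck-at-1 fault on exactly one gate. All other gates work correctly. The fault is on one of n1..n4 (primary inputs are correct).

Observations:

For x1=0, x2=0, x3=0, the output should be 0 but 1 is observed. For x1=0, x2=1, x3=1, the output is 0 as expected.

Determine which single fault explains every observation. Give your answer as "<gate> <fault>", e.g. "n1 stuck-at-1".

Fault-free values for test 1 (x1=0, x2=0, x3=0): n1=1, n2=1, n3=1, n4=0, giving Y=0. Observed 1.
Test 1: faults giving observed 1 are {n1 stuck-at-0, n2 stuck-at-0, n3 stuck-at-0, n4 stuck-at-1}.
Test 2 (x1=0, x2=1, x3=1): fault-free n1=0, n2=1, n3=1, n4=0 → 0; observed 0. Eliminates n2 stuck-at-0, n3 stuck-at-0, n4 stuck-at-1.
Only n1 stuck-at-0 is consistent with every test.

n1 stuck-at-0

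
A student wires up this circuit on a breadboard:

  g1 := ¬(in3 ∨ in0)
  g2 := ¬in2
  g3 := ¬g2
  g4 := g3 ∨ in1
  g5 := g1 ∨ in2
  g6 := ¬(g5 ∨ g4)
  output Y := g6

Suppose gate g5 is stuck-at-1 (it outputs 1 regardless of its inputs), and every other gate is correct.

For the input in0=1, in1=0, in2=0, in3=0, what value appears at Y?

Propagate with g5 forced: g1=0, g2=1, g3=0, g4=0, g5=1 [stuck-at-1], g6=0.
So Y = 0. (Without the fault it would be 1.)

0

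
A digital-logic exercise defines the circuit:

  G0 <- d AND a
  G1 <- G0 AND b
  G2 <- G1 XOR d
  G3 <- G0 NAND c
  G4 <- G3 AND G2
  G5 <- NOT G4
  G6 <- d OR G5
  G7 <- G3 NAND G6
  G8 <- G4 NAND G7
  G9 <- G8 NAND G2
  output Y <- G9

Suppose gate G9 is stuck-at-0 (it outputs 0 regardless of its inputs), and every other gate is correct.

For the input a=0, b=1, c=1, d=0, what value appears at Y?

0

Propagate with G9 forced: G0=0, G1=0, G2=0, G3=1, G4=0, G5=1, G6=1, G7=0, G8=1, G9=0 [stuck-at-0].
So Y = 0. (Without the fault it would be 1.)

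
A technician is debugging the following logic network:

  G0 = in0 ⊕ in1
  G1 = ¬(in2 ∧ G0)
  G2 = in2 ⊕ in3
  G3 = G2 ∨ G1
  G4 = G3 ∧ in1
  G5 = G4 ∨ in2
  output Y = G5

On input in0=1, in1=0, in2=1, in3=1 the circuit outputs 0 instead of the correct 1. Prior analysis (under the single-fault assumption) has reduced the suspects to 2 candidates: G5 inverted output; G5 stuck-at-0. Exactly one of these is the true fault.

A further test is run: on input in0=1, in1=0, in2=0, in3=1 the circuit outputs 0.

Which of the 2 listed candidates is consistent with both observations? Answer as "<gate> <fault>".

Evaluate each candidate on input in0=1, in1=0, in2=0, in3=1:
  G5 inverted output: G0=1, G1=1, G2=1, G3=1, G4=0, G5=1 [inverted output] → 1 — eliminated
  G5 stuck-at-0: G0=1, G1=1, G2=1, G3=1, G4=0, G5=0 [stuck-at-0] → 0 — matches
Only G5 stuck-at-0 reproduces the observed 0.

G5 stuck-at-0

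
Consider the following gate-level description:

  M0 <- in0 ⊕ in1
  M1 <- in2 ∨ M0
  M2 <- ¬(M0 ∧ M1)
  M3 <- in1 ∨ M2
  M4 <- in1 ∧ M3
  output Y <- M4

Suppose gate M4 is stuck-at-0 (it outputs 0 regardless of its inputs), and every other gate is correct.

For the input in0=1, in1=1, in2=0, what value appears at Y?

0

Propagate with M4 forced: M0=0, M1=0, M2=1, M3=1, M4=0 [stuck-at-0].
So Y = 0. (Without the fault it would be 1.)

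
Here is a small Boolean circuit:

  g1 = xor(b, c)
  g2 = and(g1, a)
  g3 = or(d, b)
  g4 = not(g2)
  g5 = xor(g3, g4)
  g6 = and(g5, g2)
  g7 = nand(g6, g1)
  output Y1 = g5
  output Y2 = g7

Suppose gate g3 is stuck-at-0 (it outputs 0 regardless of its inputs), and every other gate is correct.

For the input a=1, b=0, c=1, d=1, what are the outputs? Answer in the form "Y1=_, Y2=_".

Y1=0, Y2=1

Propagate with g3 forced: g1=1, g2=1, g3=0 [stuck-at-0], g4=0, g5=0, g6=0, g7=1.
So the outputs are Y1=0, Y2=1. (Without the fault they would be Y1=1, Y2=0.)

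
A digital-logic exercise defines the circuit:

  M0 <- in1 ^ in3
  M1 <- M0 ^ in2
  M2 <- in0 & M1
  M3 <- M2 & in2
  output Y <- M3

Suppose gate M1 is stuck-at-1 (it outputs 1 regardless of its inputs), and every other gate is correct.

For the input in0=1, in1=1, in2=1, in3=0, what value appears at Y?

1

Propagate with M1 forced: M0=1, M1=1 [stuck-at-1], M2=1, M3=1.
So Y = 1. (Without the fault it would be 0.)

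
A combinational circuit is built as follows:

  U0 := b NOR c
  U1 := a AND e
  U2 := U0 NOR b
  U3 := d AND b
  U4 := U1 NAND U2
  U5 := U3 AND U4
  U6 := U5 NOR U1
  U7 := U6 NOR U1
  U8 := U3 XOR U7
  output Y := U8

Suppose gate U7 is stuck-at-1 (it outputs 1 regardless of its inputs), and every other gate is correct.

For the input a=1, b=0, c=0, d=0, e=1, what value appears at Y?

1

Propagate with U7 forced: U0=1, U1=1, U2=0, U3=0, U4=1, U5=0, U6=0, U7=1 [stuck-at-1], U8=1.
So Y = 1. (Without the fault it would be 0.)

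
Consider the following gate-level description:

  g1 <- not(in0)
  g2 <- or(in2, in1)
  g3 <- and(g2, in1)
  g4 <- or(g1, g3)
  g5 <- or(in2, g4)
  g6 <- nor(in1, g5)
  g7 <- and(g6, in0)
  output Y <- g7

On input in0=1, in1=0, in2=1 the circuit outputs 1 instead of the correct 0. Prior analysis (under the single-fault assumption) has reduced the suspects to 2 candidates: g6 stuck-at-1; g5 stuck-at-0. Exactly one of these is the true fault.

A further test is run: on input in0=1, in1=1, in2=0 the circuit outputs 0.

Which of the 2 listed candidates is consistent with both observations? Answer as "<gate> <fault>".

Evaluate each candidate on input in0=1, in1=1, in2=0:
  g6 stuck-at-1: g1=0, g2=1, g3=1, g4=1, g5=1, g6=1 [stuck-at-1], g7=1 → 1 — eliminated
  g5 stuck-at-0: g1=0, g2=1, g3=1, g4=1, g5=0 [stuck-at-0], g6=0, g7=0 → 0 — matches
Only g5 stuck-at-0 reproduces the observed 0.

g5 stuck-at-0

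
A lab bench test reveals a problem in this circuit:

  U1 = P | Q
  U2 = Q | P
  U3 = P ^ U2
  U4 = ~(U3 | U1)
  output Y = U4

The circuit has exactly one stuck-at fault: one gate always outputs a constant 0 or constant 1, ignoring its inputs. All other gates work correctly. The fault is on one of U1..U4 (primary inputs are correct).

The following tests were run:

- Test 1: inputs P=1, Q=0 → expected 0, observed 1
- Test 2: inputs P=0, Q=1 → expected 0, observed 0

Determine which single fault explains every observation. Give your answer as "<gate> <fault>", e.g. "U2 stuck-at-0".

U1 stuck-at-0

Fault-free values for test 1 (P=1, Q=0): U1=1, U2=1, U3=0, U4=0, giving Y=0. Observed 1.
Test 1: faults giving observed 1 are {U1 stuck-at-0, U4 stuck-at-1}.
Test 2 (P=0, Q=1): fault-free U1=1, U2=1, U3=1, U4=0 → 0; observed 0. Eliminates U4 stuck-at-1.
Only U1 stuck-at-0 is consistent with every test.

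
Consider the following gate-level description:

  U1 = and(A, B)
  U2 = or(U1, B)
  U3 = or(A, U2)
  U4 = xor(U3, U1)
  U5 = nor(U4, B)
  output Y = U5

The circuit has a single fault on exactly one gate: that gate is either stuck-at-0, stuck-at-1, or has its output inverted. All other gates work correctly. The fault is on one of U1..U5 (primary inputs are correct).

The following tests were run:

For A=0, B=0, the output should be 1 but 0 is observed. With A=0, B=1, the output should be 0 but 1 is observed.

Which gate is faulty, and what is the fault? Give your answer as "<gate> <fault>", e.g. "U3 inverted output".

U5 inverted output

Fault-free values for test 1 (A=0, B=0): U1=0, U2=0, U3=0, U4=0, U5=1, giving Y=1. Observed 0.
Test 1: faults giving observed 0 are {U2 stuck-at-1, U2 inverted output, U3 stuck-at-1, U3 inverted output, U4 stuck-at-1, U4 inverted output, U5 stuck-at-0, U5 inverted output}.
Test 2 (A=0, B=1): fault-free U1=0, U2=1, U3=1, U4=1, U5=0 → 0; observed 1. Eliminates U2 stuck-at-1, U2 inverted output, U3 stuck-at-1, U3 inverted output, U4 stuck-at-1, U4 inverted output, U5 stuck-at-0.
Only U5 inverted output is consistent with every test.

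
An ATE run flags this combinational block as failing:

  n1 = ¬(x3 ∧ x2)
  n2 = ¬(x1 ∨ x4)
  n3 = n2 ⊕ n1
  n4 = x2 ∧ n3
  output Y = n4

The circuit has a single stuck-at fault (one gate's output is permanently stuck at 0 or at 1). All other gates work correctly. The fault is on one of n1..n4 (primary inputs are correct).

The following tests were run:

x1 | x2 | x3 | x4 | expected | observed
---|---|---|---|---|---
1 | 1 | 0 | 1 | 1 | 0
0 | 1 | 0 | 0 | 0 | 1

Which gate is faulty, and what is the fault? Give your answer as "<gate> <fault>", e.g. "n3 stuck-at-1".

n1 stuck-at-0

Fault-free values for test 1 (x1=1, x2=1, x3=0, x4=1): n1=1, n2=0, n3=1, n4=1, giving Y=1. Observed 0.
Test 1: faults giving observed 0 are {n1 stuck-at-0, n2 stuck-at-1, n3 stuck-at-0, n4 stuck-at-0}.
Test 2 (x1=0, x2=1, x3=0, x4=0): fault-free n1=1, n2=1, n3=0, n4=0 → 0; observed 1. Eliminates n2 stuck-at-1, n3 stuck-at-0, n4 stuck-at-0.
Only n1 stuck-at-0 is consistent with every test.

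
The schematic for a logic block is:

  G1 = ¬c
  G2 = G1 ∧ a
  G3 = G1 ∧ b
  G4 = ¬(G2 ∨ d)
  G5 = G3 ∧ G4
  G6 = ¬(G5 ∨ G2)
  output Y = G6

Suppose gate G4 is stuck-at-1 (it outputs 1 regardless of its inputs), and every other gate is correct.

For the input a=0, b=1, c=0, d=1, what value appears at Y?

0

Propagate with G4 forced: G1=1, G2=0, G3=1, G4=1 [stuck-at-1], G5=1, G6=0.
So Y = 0. (Without the fault it would be 1.)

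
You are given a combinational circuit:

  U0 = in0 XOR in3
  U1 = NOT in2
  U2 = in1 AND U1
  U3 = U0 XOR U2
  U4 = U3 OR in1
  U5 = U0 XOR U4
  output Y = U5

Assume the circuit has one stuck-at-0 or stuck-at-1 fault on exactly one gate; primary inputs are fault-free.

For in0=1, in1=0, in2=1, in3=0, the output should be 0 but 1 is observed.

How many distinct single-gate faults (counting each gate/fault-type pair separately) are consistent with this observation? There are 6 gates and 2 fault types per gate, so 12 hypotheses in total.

Fault-free: U0=1, U1=0, U2=0, U3=1, U4=1, U5=0 → 0. Observed 1.
  U0 stuck-at-0: output 0 ✗
  U0 stuck-at-1: output 0 ✗
  U1 stuck-at-0: output 0 ✗
  U1 stuck-at-1: output 0 ✗
  U2 stuck-at-0: output 0 ✗
  U2 stuck-at-1: output 1 ✓
  U3 stuck-at-0: output 1 ✓
  U3 stuck-at-1: output 0 ✗
  U4 stuck-at-0: output 1 ✓
  U4 stuck-at-1: output 0 ✗
  U5 stuck-at-0: output 0 ✗
  U5 stuck-at-1: output 1 ✓
Consistent faults: {U2 stuck-at-1, U3 stuck-at-0, U4 stuck-at-0, U5 stuck-at-1} — 4 in all.

4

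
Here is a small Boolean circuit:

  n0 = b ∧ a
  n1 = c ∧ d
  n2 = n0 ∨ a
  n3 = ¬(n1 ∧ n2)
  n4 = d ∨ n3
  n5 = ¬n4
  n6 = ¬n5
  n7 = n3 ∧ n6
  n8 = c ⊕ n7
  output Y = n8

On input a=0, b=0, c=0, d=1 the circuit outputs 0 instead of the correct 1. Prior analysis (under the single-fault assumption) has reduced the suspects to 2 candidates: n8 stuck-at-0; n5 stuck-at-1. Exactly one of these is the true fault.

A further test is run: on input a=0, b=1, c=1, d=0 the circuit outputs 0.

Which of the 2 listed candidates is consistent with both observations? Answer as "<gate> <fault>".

Evaluate each candidate on input a=0, b=1, c=1, d=0:
  n8 stuck-at-0: n0=0, n1=0, n2=0, n3=1, n4=1, n5=0, n6=1, n7=1, n8=0 [stuck-at-0] → 0 — matches
  n5 stuck-at-1: n0=0, n1=0, n2=0, n3=1, n4=1, n5=1 [stuck-at-1], n6=0, n7=0, n8=1 → 1 — eliminated
Only n8 stuck-at-0 reproduces the observed 0.

n8 stuck-at-0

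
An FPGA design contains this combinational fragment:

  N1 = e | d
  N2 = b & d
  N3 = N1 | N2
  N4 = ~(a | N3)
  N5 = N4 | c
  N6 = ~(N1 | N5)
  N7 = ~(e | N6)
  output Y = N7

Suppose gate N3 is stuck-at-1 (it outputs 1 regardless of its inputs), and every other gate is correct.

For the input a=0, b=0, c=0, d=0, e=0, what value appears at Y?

Propagate with N3 forced: N1=0, N2=0, N3=1 [stuck-at-1], N4=0, N5=0, N6=1, N7=0.
So Y = 0. (Without the fault it would be 1.)

0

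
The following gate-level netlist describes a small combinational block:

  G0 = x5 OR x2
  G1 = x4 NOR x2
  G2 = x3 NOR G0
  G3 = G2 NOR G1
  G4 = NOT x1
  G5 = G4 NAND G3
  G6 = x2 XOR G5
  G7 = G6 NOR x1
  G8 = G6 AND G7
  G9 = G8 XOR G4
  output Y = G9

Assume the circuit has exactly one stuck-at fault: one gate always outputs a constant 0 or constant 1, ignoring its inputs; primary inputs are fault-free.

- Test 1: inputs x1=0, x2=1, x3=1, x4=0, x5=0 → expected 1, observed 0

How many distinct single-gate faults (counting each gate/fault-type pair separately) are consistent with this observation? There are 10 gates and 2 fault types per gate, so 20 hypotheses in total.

Fault-free: G0=1, G1=0, G2=0, G3=1, G4=1, G5=0, G6=1, G7=0, G8=0, G9=1 → 1. Observed 0.
  G0: none of the 2 fault types match ✗
  G1: none of the 2 fault types match ✗
  G2: none of the 2 fault types match ✗
  G3: none of the 2 fault types match ✗
  G4: stuck-at-0 ✓; others ✗
  G5: none of the 2 fault types match ✗
  G6: none of the 2 fault types match ✗
  G7: stuck-at-1 ✓; others ✗
  G8: stuck-at-1 ✓; others ✗
  G9: stuck-at-0 ✓; others ✗
Consistent faults: {G4 stuck-at-0, G7 stuck-at-1, G8 stuck-at-1, G9 stuck-at-0} — 4 in all.

4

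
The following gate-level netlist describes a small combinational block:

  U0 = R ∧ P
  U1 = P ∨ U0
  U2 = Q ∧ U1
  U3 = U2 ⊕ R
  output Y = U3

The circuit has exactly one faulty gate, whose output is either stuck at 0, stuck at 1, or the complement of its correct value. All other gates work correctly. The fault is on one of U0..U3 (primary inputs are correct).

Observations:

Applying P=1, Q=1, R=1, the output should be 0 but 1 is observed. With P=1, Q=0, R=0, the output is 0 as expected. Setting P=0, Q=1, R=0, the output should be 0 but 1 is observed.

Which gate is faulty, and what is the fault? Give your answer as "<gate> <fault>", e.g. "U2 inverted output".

U1 inverted output

Fault-free values for test 1 (P=1, Q=1, R=1): U0=1, U1=1, U2=1, U3=0, giving Y=0. Observed 1.
Test 1: faults giving observed 1 are {U1 stuck-at-0, U1 inverted output, U2 stuck-at-0, U2 inverted output, U3 stuck-at-1, U3 inverted output}.
Test 2 (P=1, Q=0, R=0): fault-free U0=0, U1=1, U2=0, U3=0 → 0; observed 0. Eliminates U2 inverted output, U3 stuck-at-1, U3 inverted output.
Test 3 (P=0, Q=1, R=0): fault-free U0=0, U1=0, U2=0, U3=0 → 0; observed 1. Eliminates U1 stuck-at-0, U2 stuck-at-0.
Only U1 inverted output is consistent with every test.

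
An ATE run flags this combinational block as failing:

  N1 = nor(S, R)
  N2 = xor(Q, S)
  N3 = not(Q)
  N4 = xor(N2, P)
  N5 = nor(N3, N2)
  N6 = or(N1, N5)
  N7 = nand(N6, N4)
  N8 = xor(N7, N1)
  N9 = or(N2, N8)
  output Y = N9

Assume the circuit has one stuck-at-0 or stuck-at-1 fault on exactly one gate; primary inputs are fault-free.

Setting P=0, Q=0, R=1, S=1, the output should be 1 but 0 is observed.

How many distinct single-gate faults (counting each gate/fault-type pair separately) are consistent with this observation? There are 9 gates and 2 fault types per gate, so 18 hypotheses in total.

Fault-free: N1=0, N2=1, N3=1, N4=1, N5=0, N6=0, N7=1, N8=1, N9=1 → 1. Observed 0.
  N1: none of the 2 fault types match ✗
  N2: none of the 2 fault types match ✗
  N3: none of the 2 fault types match ✗
  N4: none of the 2 fault types match ✗
  N5: none of the 2 fault types match ✗
  N6: none of the 2 fault types match ✗
  N7: none of the 2 fault types match ✗
  N8: none of the 2 fault types match ✗
  N9: stuck-at-0 ✓; others ✗
Consistent faults: {N9 stuck-at-0} — 1 in all.

1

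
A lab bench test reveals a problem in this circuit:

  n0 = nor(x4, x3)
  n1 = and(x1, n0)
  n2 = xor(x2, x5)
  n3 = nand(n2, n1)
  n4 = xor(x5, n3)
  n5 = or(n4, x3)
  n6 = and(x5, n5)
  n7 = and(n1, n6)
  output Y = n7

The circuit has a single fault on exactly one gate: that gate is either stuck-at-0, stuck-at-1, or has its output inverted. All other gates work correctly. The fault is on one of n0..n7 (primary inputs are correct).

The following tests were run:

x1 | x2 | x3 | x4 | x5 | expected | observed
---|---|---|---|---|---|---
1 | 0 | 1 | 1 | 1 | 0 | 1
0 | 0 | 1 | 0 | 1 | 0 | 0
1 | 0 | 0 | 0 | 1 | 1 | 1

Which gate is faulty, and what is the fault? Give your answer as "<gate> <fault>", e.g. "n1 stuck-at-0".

n0 stuck-at-1

Fault-free values for test 1 (x1=1, x2=0, x3=1, x4=1, x5=1): n0=0, n1=0, n2=1, n3=1, n4=0, n5=1, n6=1, n7=0, giving Y=0. Observed 1.
Test 1: faults giving observed 1 are {n0 stuck-at-1, n0 inverted output, n1 stuck-at-1, n1 inverted output, n7 stuck-at-1, n7 inverted output}.
Test 2 (x1=0, x2=0, x3=1, x4=0, x5=1): fault-free n0=0, n1=0, n2=1, n3=1, n4=0, n5=1, n6=1, n7=0 → 0; observed 0. Eliminates n1 stuck-at-1, n1 inverted output, n7 stuck-at-1, n7 inverted output.
Test 3 (x1=1, x2=0, x3=0, x4=0, x5=1): fault-free n0=1, n1=1, n2=1, n3=0, n4=1, n5=1, n6=1, n7=1 → 1; observed 1. Eliminates n0 inverted output.
Only n0 stuck-at-1 is consistent with every test.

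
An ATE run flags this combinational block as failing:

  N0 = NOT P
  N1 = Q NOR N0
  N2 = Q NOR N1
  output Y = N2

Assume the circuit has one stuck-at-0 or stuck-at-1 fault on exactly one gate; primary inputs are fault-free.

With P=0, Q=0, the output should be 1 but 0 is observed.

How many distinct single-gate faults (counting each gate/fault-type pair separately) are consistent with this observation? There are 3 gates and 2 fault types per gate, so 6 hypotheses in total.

3

Fault-free: N0=1, N1=0, N2=1 → 1. Observed 0.
  N0 stuck-at-0: output 0 ✓
  N0 stuck-at-1: output 1 ✗
  N1 stuck-at-0: output 1 ✗
  N1 stuck-at-1: output 0 ✓
  N2 stuck-at-0: output 0 ✓
  N2 stuck-at-1: output 1 ✗
Consistent faults: {N0 stuck-at-0, N1 stuck-at-1, N2 stuck-at-0} — 3 in all.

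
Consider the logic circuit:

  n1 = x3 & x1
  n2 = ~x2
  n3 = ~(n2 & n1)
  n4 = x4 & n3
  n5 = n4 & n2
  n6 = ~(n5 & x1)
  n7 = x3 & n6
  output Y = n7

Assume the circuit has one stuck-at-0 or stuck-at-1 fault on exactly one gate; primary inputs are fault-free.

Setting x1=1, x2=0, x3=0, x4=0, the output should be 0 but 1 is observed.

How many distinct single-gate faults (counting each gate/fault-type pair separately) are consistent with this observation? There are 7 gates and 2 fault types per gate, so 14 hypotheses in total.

1

Fault-free: n1=0, n2=1, n3=1, n4=0, n5=0, n6=1, n7=0 → 0. Observed 1.
  n1 stuck-at-0: output 0 ✗
  n1 stuck-at-1: output 0 ✗
  n2 stuck-at-0: output 0 ✗
  n2 stuck-at-1: output 0 ✗
  n3 stuck-at-0: output 0 ✗
  n3 stuck-at-1: output 0 ✗
  n4 stuck-at-0: output 0 ✗
  n4 stuck-at-1: output 0 ✗
  n5 stuck-at-0: output 0 ✗
  n5 stuck-at-1: output 0 ✗
  n6 stuck-at-0: output 0 ✗
  n6 stuck-at-1: output 0 ✗
  n7 stuck-at-0: output 0 ✗
  n7 stuck-at-1: output 1 ✓
Consistent faults: {n7 stuck-at-1} — 1 in all.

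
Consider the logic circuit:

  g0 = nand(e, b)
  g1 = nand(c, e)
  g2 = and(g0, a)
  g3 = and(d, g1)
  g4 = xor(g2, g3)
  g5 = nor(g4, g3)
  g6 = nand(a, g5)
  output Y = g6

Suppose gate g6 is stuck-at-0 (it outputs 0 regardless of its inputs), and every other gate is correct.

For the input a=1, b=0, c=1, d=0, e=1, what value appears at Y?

0

Propagate with g6 forced: g0=1, g1=0, g2=1, g3=0, g4=1, g5=0, g6=0 [stuck-at-0].
So Y = 0. (Without the fault it would be 1.)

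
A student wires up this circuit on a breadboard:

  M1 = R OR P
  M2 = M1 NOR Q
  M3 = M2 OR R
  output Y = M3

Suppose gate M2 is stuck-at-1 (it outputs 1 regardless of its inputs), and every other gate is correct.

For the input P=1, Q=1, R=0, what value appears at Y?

1

Propagate with M2 forced: M1=1, M2=1 [stuck-at-1], M3=1.
So Y = 1. (Without the fault it would be 0.)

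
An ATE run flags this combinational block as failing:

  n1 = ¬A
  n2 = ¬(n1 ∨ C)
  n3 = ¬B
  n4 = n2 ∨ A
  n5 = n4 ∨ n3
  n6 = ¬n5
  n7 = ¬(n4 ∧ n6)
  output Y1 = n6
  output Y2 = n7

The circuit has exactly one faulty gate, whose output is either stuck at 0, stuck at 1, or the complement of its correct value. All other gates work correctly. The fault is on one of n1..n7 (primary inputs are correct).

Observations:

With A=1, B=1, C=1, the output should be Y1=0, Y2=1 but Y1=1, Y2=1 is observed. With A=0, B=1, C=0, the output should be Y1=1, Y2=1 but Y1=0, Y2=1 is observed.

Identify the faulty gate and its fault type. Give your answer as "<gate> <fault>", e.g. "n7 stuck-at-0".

Fault-free values for test 1 (A=1, B=1, C=1): n1=0, n2=0, n3=0, n4=1, n5=1, n6=0, n7=1, giving Y1=0, Y2=1. Observed Y1=1, Y2=1.
Test 1: faults giving observed Y1=1, Y2=1 are {n4 stuck-at-0, n4 inverted output}.
Test 2 (A=0, B=1, C=0): fault-free n1=1, n2=0, n3=0, n4=0, n5=0, n6=1, n7=1 → Y1=1, Y2=1; observed Y1=0, Y2=1. Eliminates n4 stuck-at-0.
Only n4 inverted output is consistent with every test.

n4 inverted output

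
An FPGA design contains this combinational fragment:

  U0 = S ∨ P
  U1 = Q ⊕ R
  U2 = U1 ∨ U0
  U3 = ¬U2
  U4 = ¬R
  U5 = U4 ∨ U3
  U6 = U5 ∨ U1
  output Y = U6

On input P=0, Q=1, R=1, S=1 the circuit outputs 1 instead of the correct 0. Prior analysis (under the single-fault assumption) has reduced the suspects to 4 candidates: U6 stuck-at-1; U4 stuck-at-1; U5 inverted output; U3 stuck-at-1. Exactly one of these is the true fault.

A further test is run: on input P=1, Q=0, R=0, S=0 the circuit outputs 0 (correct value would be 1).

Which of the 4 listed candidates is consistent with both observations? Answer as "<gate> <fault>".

U5 inverted output

Evaluate each candidate on input P=1, Q=0, R=0, S=0:
  U6 stuck-at-1: U0=1, U1=0, U2=1, U3=0, U4=1, U5=1, U6=1 [stuck-at-1] → 1 — eliminated
  U4 stuck-at-1: U0=1, U1=0, U2=1, U3=0, U4=1 [stuck-at-1], U5=1, U6=1 → 1 — eliminated
  U5 inverted output: U0=1, U1=0, U2=1, U3=0, U4=1, U5=0 [inverted output], U6=0 → 0 — matches
  U3 stuck-at-1: U0=1, U1=0, U2=1, U3=1 [stuck-at-1], U4=1, U5=1, U6=1 → 1 — eliminated
Only U5 inverted output reproduces the observed 0.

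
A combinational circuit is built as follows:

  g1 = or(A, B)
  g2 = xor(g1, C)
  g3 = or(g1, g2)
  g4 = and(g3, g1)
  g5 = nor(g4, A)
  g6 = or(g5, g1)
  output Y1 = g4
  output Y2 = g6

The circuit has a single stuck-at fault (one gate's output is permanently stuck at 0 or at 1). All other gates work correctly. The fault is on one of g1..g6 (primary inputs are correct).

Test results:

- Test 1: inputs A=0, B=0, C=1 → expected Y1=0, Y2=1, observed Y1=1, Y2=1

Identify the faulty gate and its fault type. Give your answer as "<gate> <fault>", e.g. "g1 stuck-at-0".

Fault-free values for test 1 (A=0, B=0, C=1): g1=0, g2=1, g3=1, g4=0, g5=1, g6=1, giving Y1=0, Y2=1. Observed Y1=1, Y2=1.
Test 1: faults giving observed Y1=1, Y2=1 are {g1 stuck-at-1}.
Only g1 stuck-at-1 is consistent with every test.

g1 stuck-at-1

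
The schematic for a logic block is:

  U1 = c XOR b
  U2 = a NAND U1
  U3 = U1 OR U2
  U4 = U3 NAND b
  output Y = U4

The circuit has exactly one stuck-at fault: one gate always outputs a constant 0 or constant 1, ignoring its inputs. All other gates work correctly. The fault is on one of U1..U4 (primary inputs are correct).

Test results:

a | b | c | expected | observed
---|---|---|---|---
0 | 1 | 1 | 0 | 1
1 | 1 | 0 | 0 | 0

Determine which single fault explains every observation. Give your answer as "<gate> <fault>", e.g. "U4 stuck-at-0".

U2 stuck-at-0

Fault-free values for test 1 (a=0, b=1, c=1): U1=0, U2=1, U3=1, U4=0, giving Y=0. Observed 1.
Test 1: faults giving observed 1 are {U2 stuck-at-0, U3 stuck-at-0, U4 stuck-at-1}.
Test 2 (a=1, b=1, c=0): fault-free U1=1, U2=0, U3=1, U4=0 → 0; observed 0. Eliminates U3 stuck-at-0, U4 stuck-at-1.
Only U2 stuck-at-0 is consistent with every test.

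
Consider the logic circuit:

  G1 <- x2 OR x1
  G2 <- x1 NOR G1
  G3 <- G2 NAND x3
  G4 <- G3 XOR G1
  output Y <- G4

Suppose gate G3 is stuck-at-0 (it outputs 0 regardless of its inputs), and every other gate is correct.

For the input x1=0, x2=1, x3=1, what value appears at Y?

Propagate with G3 forced: G1=1, G2=0, G3=0 [stuck-at-0], G4=1.
So Y = 1. (Without the fault it would be 0.)

1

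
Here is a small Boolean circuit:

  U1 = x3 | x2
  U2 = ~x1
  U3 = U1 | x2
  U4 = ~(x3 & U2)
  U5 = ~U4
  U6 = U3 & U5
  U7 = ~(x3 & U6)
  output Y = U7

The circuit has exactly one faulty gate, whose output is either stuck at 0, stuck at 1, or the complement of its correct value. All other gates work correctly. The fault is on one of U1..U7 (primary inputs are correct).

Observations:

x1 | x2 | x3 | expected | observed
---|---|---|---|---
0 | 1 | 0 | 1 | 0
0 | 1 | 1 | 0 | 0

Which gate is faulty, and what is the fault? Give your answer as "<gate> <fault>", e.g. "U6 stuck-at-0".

Fault-free values for test 1 (x1=0, x2=1, x3=0): U1=1, U2=1, U3=1, U4=1, U5=0, U6=0, U7=1, giving Y=1. Observed 0.
Test 1: faults giving observed 0 are {U7 stuck-at-0, U7 inverted output}.
Test 2 (x1=0, x2=1, x3=1): fault-free U1=1, U2=1, U3=1, U4=0, U5=1, U6=1, U7=0 → 0; observed 0. Eliminates U7 inverted output.
Only U7 stuck-at-0 is consistent with every test.

U7 stuck-at-0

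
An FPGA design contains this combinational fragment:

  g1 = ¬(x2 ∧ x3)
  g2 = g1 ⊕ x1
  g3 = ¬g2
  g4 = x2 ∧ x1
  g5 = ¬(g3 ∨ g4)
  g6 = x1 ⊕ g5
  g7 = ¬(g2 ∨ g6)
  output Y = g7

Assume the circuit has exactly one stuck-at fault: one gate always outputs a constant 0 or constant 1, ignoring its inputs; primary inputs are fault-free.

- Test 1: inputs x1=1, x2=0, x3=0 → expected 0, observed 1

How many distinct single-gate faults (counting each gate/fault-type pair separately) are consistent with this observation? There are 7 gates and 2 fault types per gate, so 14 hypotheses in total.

4

Fault-free: g1=1, g2=0, g3=1, g4=0, g5=0, g6=1, g7=0 → 0. Observed 1.
  g1 stuck-at-0: output 0 ✗
  g1 stuck-at-1: output 0 ✗
  g2 stuck-at-0: output 0 ✗
  g2 stuck-at-1: output 0 ✗
  g3 stuck-at-0: output 1 ✓
  g3 stuck-at-1: output 0 ✗
  g4 stuck-at-0: output 0 ✗
  g4 stuck-at-1: output 0 ✗
  g5 stuck-at-0: output 0 ✗
  g5 stuck-at-1: output 1 ✓
  g6 stuck-at-0: output 1 ✓
  g6 stuck-at-1: output 0 ✗
  g7 stuck-at-0: output 0 ✗
  g7 stuck-at-1: output 1 ✓
Consistent faults: {g3 stuck-at-0, g5 stuck-at-1, g6 stuck-at-0, g7 stuck-at-1} — 4 in all.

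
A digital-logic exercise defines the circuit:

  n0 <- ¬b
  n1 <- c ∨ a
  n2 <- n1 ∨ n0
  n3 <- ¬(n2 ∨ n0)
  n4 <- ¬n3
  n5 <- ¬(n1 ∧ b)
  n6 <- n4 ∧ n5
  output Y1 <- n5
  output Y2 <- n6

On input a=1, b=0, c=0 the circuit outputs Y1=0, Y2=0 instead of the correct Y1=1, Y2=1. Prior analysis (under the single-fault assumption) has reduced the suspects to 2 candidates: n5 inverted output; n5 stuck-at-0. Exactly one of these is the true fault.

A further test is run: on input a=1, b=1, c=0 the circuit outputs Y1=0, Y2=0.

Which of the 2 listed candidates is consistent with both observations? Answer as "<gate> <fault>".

n5 stuck-at-0

Evaluate each candidate on input a=1, b=1, c=0:
  n5 inverted output: n0=0, n1=1, n2=1, n3=0, n4=1, n5=1 [inverted output], n6=1 → Y1=1, Y2=1 — eliminated
  n5 stuck-at-0: n0=0, n1=1, n2=1, n3=0, n4=1, n5=0 [stuck-at-0], n6=0 → Y1=0, Y2=0 — matches
Only n5 stuck-at-0 reproduces the observed Y1=0, Y2=0.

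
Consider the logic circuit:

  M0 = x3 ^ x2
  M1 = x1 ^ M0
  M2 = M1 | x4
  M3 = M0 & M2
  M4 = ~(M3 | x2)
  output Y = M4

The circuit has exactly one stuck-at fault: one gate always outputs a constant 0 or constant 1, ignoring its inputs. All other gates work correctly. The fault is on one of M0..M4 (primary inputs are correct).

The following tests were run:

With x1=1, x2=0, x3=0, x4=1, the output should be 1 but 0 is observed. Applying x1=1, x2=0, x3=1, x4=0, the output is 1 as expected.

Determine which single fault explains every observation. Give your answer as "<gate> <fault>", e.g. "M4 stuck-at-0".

Fault-free values for test 1 (x1=1, x2=0, x3=0, x4=1): M0=0, M1=1, M2=1, M3=0, M4=1, giving Y=1. Observed 0.
Test 1: faults giving observed 0 are {M0 stuck-at-1, M3 stuck-at-1, M4 stuck-at-0}.
Test 2 (x1=1, x2=0, x3=1, x4=0): fault-free M0=1, M1=0, M2=0, M3=0, M4=1 → 1; observed 1. Eliminates M3 stuck-at-1, M4 stuck-at-0.
Only M0 stuck-at-1 is consistent with every test.

M0 stuck-at-1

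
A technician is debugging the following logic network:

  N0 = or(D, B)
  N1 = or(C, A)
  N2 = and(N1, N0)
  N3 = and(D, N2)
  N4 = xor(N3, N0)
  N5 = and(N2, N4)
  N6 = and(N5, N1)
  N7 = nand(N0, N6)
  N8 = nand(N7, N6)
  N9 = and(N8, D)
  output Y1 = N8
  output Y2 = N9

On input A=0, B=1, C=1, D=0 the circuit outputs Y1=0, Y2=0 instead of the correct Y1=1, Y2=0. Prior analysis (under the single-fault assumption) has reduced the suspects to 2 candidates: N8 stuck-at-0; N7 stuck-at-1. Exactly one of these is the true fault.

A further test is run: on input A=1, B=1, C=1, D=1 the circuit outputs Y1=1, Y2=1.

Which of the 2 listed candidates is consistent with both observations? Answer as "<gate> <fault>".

N7 stuck-at-1

Evaluate each candidate on input A=1, B=1, C=1, D=1:
  N8 stuck-at-0: N0=1, N1=1, N2=1, N3=1, N4=0, N5=0, N6=0, N7=1, N8=0 [stuck-at-0], N9=0 → Y1=0, Y2=0 — eliminated
  N7 stuck-at-1: N0=1, N1=1, N2=1, N3=1, N4=0, N5=0, N6=0, N7=1 [stuck-at-1], N8=1, N9=1 → Y1=1, Y2=1 — matches
Only N7 stuck-at-1 reproduces the observed Y1=1, Y2=1.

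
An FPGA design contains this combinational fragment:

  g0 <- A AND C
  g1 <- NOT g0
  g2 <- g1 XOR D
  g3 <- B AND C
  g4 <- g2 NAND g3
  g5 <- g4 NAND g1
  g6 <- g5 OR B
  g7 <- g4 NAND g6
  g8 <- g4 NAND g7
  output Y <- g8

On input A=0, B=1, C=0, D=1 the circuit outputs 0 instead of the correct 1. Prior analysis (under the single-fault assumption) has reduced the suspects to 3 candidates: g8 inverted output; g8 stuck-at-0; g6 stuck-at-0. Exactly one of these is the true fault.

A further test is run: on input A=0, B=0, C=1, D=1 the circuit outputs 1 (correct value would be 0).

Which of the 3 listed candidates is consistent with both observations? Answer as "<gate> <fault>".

g8 inverted output

Evaluate each candidate on input A=0, B=0, C=1, D=1:
  g8 inverted output: g0=0, g1=1, g2=0, g3=0, g4=1, g5=0, g6=0, g7=1, g8=1 [inverted output] → 1 — matches
  g8 stuck-at-0: g0=0, g1=1, g2=0, g3=0, g4=1, g5=0, g6=0, g7=1, g8=0 [stuck-at-0] → 0 — eliminated
  g6 stuck-at-0: g0=0, g1=1, g2=0, g3=0, g4=1, g5=0, g6=0 [stuck-at-0], g7=1, g8=0 → 0 — eliminated
Only g8 inverted output reproduces the observed 1.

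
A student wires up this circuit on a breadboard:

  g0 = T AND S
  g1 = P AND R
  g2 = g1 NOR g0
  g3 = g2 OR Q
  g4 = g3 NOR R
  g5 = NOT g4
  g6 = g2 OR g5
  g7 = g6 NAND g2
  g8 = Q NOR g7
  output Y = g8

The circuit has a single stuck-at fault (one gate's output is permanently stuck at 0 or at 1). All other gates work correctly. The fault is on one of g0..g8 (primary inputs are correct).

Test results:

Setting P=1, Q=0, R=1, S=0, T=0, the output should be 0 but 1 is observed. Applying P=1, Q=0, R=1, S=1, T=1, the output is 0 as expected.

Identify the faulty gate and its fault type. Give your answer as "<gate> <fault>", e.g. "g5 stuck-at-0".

Fault-free values for test 1 (P=1, Q=0, R=1, S=0, T=0): g0=0, g1=1, g2=0, g3=0, g4=0, g5=1, g6=1, g7=1, g8=0, giving Y=0. Observed 1.
Test 1: faults giving observed 1 are {g1 stuck-at-0, g2 stuck-at-1, g7 stuck-at-0, g8 stuck-at-1}.
Test 2 (P=1, Q=0, R=1, S=1, T=1): fault-free g0=1, g1=1, g2=0, g3=0, g4=0, g5=1, g6=1, g7=1, g8=0 → 0; observed 0. Eliminates g2 stuck-at-1, g7 stuck-at-0, g8 stuck-at-1.
Only g1 stuck-at-0 is consistent with every test.

g1 stuck-at-0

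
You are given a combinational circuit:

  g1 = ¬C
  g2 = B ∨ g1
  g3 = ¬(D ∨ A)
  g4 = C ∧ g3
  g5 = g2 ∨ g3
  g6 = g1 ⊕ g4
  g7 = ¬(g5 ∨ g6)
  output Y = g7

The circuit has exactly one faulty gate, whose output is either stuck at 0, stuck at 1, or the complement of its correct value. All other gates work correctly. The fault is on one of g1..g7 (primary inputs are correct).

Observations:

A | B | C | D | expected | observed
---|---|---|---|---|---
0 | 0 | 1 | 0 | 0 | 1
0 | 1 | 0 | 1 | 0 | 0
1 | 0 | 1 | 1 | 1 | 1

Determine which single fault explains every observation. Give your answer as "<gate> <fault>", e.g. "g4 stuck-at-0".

g3 stuck-at-0

Fault-free values for test 1 (A=0, B=0, C=1, D=0): g1=0, g2=0, g3=1, g4=1, g5=1, g6=1, g7=0, giving Y=0. Observed 1.
Test 1: faults giving observed 1 are {g3 stuck-at-0, g3 inverted output, g7 stuck-at-1, g7 inverted output}.
Test 2 (A=0, B=1, C=0, D=1): fault-free g1=1, g2=1, g3=0, g4=0, g5=1, g6=1, g7=0 → 0; observed 0. Eliminates g7 stuck-at-1, g7 inverted output.
Test 3 (A=1, B=0, C=1, D=1): fault-free g1=0, g2=0, g3=0, g4=0, g5=0, g6=0, g7=1 → 1; observed 1. Eliminates g3 inverted output.
Only g3 stuck-at-0 is consistent with every test.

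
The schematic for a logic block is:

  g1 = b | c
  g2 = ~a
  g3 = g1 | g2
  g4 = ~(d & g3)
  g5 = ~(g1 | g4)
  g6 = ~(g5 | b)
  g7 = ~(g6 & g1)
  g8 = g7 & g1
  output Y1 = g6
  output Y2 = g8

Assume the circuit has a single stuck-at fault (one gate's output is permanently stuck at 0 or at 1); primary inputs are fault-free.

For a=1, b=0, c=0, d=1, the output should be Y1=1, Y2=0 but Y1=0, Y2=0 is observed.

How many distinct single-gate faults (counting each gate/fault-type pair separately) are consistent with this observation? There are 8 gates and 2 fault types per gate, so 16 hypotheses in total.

5

Fault-free: g1=0, g2=0, g3=0, g4=1, g5=0, g6=1, g7=1, g8=0 → Y1=1, Y2=0. Observed Y1=0, Y2=0.
  g1: none of the 2 fault types match ✗
  g2: stuck-at-1 ✓; others ✗
  g3: stuck-at-1 ✓; others ✗
  g4: stuck-at-0 ✓; others ✗
  g5: stuck-at-1 ✓; others ✗
  g6: stuck-at-0 ✓; others ✗
  g7: none of the 2 fault types match ✗
  g8: none of the 2 fault types match ✗
Consistent faults: {g2 stuck-at-1, g3 stuck-at-1, g4 stuck-at-0, g5 stuck-at-1, g6 stuck-at-0} — 5 in all.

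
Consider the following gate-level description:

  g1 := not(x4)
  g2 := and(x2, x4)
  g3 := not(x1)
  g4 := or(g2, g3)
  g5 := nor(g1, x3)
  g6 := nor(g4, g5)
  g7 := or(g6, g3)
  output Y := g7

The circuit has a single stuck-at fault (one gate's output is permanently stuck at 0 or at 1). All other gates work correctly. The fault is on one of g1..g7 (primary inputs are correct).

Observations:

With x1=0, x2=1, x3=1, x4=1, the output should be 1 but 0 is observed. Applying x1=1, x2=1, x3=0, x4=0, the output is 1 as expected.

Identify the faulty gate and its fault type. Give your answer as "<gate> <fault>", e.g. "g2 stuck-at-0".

g3 stuck-at-0

Fault-free values for test 1 (x1=0, x2=1, x3=1, x4=1): g1=0, g2=1, g3=1, g4=1, g5=0, g6=0, g7=1, giving Y=1. Observed 0.
Test 1: faults giving observed 0 are {g3 stuck-at-0, g7 stuck-at-0}.
Test 2 (x1=1, x2=1, x3=0, x4=0): fault-free g1=1, g2=0, g3=0, g4=0, g5=0, g6=1, g7=1 → 1; observed 1. Eliminates g7 stuck-at-0.
Only g3 stuck-at-0 is consistent with every test.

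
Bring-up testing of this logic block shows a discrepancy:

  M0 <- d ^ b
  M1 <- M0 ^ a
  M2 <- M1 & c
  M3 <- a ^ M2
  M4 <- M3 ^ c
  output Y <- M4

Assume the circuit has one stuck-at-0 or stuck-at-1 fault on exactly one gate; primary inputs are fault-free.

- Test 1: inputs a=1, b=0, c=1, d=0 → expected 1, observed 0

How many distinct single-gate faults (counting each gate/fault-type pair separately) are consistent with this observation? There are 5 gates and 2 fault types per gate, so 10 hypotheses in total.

5

Fault-free: M0=0, M1=1, M2=1, M3=0, M4=1 → 1. Observed 0.
  M0 stuck-at-0: output 1 ✗
  M0 stuck-at-1: output 0 ✓
  M1 stuck-at-0: output 0 ✓
  M1 stuck-at-1: output 1 ✗
  M2 stuck-at-0: output 0 ✓
  M2 stuck-at-1: output 1 ✗
  M3 stuck-at-0: output 1 ✗
  M3 stuck-at-1: output 0 ✓
  M4 stuck-at-0: output 0 ✓
  M4 stuck-at-1: output 1 ✗
Consistent faults: {M0 stuck-at-1, M1 stuck-at-0, M2 stuck-at-0, M3 stuck-at-1, M4 stuck-at-0} — 5 in all.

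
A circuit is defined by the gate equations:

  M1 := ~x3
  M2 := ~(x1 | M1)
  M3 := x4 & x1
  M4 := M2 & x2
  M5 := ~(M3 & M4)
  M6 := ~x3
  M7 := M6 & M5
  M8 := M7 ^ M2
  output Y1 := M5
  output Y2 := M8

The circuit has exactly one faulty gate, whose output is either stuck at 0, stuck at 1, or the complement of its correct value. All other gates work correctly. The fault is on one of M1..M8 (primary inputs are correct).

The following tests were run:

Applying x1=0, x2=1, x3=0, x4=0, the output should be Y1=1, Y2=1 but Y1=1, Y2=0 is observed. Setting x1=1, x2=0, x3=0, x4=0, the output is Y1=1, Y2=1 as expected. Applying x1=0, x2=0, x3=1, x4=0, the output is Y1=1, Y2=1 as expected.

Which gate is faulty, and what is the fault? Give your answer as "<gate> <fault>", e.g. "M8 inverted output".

Fault-free values for test 1 (x1=0, x2=1, x3=0, x4=0): M1=1, M2=0, M3=0, M4=0, M5=1, M6=1, M7=1, M8=1, giving Y1=1, Y2=1. Observed Y1=1, Y2=0.
Test 1: faults giving observed Y1=1, Y2=0 are {M1 stuck-at-0, M1 inverted output, M2 stuck-at-1, M2 inverted output, M6 stuck-at-0, M6 inverted output, M7 stuck-at-0, M7 inverted output, M8 stuck-at-0, M8 inverted output}.
Test 2 (x1=1, x2=0, x3=0, x4=0): fault-free M1=1, M2=0, M3=0, M4=0, M5=1, M6=1, M7=1, M8=1 → Y1=1, Y2=1; observed Y1=1, Y2=1. Eliminates M2 stuck-at-1, M2 inverted output, M6 stuck-at-0, M6 inverted output, M7 stuck-at-0, M7 inverted output, M8 stuck-at-0, M8 inverted output.
Test 3 (x1=0, x2=0, x3=1, x4=0): fault-free M1=0, M2=1, M3=0, M4=0, M5=1, M6=0, M7=0, M8=1 → Y1=1, Y2=1; observed Y1=1, Y2=1. Eliminates M1 inverted output.
Only M1 stuck-at-0 is consistent with every test.

M1 stuck-at-0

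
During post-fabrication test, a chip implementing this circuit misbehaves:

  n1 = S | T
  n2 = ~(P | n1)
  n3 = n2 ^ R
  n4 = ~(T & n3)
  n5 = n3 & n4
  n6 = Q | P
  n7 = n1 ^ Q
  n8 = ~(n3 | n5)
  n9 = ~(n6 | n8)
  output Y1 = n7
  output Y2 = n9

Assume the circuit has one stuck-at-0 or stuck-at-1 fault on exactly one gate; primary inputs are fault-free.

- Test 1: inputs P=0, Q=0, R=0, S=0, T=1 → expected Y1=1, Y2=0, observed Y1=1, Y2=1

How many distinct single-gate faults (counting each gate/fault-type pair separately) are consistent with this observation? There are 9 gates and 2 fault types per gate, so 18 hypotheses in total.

Fault-free: n1=1, n2=0, n3=0, n4=1, n5=0, n6=0, n7=1, n8=1, n9=0 → Y1=1, Y2=0. Observed Y1=1, Y2=1.
  n1: none of the 2 fault types match ✗
  n2: stuck-at-1 ✓; others ✗
  n3: stuck-at-1 ✓; others ✗
  n4: none of the 2 fault types match ✗
  n5: stuck-at-1 ✓; others ✗
  n6: none of the 2 fault types match ✗
  n7: none of the 2 fault types match ✗
  n8: stuck-at-0 ✓; others ✗
  n9: stuck-at-1 ✓; others ✗
Consistent faults: {n2 stuck-at-1, n3 stuck-at-1, n5 stuck-at-1, n8 stuck-at-0, n9 stuck-at-1} — 5 in all.

5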